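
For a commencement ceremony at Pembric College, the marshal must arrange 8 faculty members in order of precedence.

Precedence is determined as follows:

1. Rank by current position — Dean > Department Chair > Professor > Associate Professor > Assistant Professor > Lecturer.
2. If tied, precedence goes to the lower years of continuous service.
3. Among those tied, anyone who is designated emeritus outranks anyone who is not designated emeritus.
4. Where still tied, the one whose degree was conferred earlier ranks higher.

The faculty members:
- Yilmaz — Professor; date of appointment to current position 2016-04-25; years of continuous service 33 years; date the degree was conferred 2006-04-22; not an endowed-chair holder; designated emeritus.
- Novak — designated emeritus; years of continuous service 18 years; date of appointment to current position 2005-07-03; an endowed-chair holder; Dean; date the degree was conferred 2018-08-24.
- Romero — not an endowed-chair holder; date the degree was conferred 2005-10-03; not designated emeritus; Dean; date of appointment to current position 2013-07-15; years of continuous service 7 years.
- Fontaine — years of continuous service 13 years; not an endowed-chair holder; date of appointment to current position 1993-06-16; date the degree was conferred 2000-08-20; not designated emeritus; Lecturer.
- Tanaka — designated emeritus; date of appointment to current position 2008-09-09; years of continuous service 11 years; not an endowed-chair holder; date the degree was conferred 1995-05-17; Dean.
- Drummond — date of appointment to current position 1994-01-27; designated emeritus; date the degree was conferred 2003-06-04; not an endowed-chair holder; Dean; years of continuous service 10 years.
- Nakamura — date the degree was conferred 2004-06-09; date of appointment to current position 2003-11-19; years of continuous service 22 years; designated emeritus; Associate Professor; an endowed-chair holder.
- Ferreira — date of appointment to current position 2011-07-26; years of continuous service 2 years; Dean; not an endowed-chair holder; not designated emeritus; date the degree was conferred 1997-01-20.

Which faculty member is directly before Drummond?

By current position: Ferreira, Romero, Drummond, Tanaka and Novak (Dean); then Yilmaz (Professor); then Nakamura (Associate Professor); then Fontaine (Lecturer).
Among Ferreira, Romero, Drummond, Tanaka and Novak, by years of continuous service (lower first): Ferreira (2 years) before Romero (7 years) before Drummond (10 years) before Tanaka (11 years) before Novak (18 years).
Order: Ferreira, Romero, Drummond, Tanaka, Novak, Yilmaz, Nakamura, Fontaine.

Romero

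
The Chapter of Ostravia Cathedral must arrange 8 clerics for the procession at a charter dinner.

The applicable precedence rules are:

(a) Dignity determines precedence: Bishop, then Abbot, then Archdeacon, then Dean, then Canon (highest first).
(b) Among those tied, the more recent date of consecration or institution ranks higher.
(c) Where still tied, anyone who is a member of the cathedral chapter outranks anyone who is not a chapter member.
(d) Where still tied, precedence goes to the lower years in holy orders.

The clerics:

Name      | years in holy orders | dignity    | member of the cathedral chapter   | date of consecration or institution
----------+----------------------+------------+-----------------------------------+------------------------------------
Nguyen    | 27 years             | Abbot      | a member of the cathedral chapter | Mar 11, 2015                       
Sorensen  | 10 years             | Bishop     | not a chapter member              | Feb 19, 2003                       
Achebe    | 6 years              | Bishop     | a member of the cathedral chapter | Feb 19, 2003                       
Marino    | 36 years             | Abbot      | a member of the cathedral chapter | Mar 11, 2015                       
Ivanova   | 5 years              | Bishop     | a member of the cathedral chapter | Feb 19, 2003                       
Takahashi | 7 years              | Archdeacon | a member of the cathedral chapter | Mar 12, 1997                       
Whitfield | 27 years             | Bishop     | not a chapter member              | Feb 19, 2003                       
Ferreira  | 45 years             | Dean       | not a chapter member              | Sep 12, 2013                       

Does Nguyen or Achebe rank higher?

By dignity: Ivanova, Achebe, Sorensen and Whitfield (Bishop); then Nguyen and Marino (Abbot); then Takahashi (Archdeacon); then Ferreira (Dean).
Ivanova, Achebe, Sorensen and Whitfield all have date of consecration or institution Feb 19, 2003, so the next rule applies.
Among Ivanova, Achebe, Sorensen and Whitfield, a member of the cathedral chapter before not a chapter member: Ivanova and Achebe (a member of the cathedral chapter) before Sorensen and Whitfield (not a chapter member).
Among Ivanova and Achebe, by years in holy orders (lower first): Ivanova (5 years) before Achebe (6 years).
Among Sorensen and Whitfield, by years in holy orders (lower first): Sorensen (10 years) before Whitfield (27 years).
Nguyen and Marino both have date of consecration or institution Mar 11, 2015, so the next rule applies.
Nguyen and Marino are each a member of the cathedral chapter, so the next rule applies.
Among Nguyen and Marino, by years in holy orders (lower first): Nguyen (27 years) before Marino (36 years).
So Achebe takes precedence.

Achebe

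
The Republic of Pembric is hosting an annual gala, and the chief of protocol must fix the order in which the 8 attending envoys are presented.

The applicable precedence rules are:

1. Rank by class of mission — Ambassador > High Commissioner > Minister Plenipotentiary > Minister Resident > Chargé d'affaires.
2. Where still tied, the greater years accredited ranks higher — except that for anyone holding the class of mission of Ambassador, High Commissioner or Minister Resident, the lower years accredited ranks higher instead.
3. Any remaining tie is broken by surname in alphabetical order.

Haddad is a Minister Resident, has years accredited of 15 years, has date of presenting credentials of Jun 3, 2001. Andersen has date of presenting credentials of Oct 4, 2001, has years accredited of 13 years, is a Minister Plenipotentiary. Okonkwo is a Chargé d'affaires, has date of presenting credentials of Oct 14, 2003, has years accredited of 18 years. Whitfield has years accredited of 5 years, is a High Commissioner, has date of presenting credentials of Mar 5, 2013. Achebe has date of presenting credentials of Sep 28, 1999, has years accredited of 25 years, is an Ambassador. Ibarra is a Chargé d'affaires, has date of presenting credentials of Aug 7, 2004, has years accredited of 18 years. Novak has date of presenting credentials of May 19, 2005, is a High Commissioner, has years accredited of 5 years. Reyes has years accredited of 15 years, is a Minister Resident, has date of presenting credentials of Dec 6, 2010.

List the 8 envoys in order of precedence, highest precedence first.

By class of mission: Achebe (Ambassador); then Novak and Whitfield (High Commissioner); then Andersen (Minister Plenipotentiary); then Haddad and Reyes (Minister Resident); then Ibarra and Okonkwo (Chargé d'affaires).
Novak and Whitfield both have years accredited 5 years, so the next rule applies.
Among Novak and Whitfield, alphabetically by surname: Novak before Whitfield.
Haddad and Reyes both have years accredited 15 years, so the next rule applies.
Among Haddad and Reyes, alphabetically by surname: Haddad before Reyes.
Ibarra and Okonkwo both have years accredited 18 years, so the next rule applies.
Among Ibarra and Okonkwo, alphabetically by surname: Ibarra before Okonkwo.
Full order: Achebe, Novak, Whitfield, Andersen, Haddad, Reyes, Ibarra, Okonkwo.

Achebe, Novak, Whitfield, Andersen, Haddad, Reyes, Ibarra, Okonkwo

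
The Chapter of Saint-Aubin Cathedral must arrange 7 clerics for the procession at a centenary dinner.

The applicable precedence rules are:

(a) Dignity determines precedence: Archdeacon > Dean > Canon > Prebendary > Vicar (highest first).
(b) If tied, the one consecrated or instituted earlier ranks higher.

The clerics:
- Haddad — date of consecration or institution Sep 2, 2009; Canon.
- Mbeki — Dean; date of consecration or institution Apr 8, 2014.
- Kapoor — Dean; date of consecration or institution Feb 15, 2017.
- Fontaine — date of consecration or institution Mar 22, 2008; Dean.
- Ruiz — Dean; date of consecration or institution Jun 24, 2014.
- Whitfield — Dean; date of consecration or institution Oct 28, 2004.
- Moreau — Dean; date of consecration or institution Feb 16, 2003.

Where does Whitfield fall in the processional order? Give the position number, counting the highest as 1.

2

By dignity: Moreau, Whitfield, Fontaine, Mbeki, Ruiz and Kapoor (Dean); then Haddad (Canon).
Among Moreau, Whitfield, Fontaine, Mbeki, Ruiz and Kapoor, by date of consecration or institution (earlier first): Moreau (Feb 16, 2003) before Whitfield (Oct 28, 2004) before Fontaine (Mar 22, 2008) before Mbeki (Apr 8, 2014) before Ruiz (Jun 24, 2014) before Kapoor (Feb 15, 2017).
Order: Moreau, Whitfield, Fontaine, Mbeki, Ruiz, Kapoor, Haddad. So position 2.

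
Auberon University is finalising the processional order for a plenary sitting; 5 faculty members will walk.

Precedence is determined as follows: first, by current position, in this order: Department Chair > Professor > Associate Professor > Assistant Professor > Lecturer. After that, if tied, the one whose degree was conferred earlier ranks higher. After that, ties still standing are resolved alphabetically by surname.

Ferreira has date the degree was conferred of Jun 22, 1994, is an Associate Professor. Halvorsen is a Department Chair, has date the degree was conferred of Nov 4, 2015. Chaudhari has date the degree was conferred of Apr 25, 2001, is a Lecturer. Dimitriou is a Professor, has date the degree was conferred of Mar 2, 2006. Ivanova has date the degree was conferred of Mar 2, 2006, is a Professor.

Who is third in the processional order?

By current position: Halvorsen (Department Chair); then Dimitriou and Ivanova (Professor); then Ferreira (Associate Professor); then Chaudhari (Lecturer).
Dimitriou and Ivanova both have date the degree was conferred Mar 2, 2006, so the next rule applies.
Among Dimitriou and Ivanova, alphabetically by surname: Dimitriou before Ivanova.
Order: Halvorsen, Dimitriou, Ivanova, Ferreira, Chaudhari.

Ivanova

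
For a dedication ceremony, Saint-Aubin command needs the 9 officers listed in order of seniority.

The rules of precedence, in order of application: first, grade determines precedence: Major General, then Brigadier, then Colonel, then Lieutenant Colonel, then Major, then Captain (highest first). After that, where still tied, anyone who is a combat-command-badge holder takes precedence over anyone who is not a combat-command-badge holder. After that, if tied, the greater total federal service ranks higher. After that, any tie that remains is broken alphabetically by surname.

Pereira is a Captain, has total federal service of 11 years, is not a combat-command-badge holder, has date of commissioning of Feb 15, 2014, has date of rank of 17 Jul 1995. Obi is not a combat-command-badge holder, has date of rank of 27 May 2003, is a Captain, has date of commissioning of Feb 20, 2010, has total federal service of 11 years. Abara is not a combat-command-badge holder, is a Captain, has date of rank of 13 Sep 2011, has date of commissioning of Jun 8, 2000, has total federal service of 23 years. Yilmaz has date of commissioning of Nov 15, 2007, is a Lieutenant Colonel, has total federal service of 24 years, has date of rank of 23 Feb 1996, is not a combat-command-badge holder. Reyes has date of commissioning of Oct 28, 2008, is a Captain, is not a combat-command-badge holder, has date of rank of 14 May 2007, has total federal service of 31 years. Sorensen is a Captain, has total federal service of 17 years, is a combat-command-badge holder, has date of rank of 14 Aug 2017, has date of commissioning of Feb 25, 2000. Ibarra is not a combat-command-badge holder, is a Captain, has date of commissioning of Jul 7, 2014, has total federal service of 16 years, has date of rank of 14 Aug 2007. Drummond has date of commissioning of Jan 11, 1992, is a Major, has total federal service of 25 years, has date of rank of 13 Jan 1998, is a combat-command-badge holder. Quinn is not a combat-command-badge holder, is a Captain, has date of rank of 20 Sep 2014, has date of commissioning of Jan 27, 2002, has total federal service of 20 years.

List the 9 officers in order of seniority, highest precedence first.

Yilmaz, Drummond, Sorensen, Reyes, Abara, Quinn, Ibarra, Obi, Pereira

By grade: Yilmaz (Lieutenant Colonel); then Drummond (Major); then Sorensen, Reyes, Abara, Quinn, Ibarra, Obi and Pereira (Captain).
Among Sorensen, Reyes, Abara, Quinn, Ibarra, Obi and Pereira, a combat-command-badge holder before not a combat-command-badge holder: Sorensen (a combat-command-badge holder) before Reyes, Abara, Quinn, Ibarra, Obi and Pereira (not a combat-command-badge holder).
Among Reyes, Abara, Quinn, Ibarra, Obi and Pereira, by total federal service (higher first): Reyes (31 years) before Abara (23 years) before Quinn (20 years) before Ibarra (16 years) before Obi and Pereira (11 years).
Among Obi and Pereira, alphabetically by surname: Obi before Pereira.
Full order: Yilmaz, Drummond, Sorensen, Reyes, Abara, Quinn, Ibarra, Obi, Pereira.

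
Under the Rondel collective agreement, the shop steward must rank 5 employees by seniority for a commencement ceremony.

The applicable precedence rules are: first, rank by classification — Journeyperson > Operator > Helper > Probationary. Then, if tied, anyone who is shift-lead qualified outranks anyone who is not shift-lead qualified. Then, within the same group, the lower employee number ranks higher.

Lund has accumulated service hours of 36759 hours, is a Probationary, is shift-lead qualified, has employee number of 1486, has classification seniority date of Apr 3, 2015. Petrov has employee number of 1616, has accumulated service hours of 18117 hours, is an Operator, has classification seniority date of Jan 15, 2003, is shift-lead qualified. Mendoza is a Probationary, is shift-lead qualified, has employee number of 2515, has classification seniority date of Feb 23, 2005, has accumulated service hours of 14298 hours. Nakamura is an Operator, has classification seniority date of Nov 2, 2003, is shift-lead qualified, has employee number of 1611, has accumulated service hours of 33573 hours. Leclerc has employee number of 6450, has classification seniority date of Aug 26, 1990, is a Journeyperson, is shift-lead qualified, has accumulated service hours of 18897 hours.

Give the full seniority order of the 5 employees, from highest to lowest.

Leclerc, Nakamura, Petrov, Lund, Mendoza

By classification: Leclerc (Journeyperson); then Nakamura and Petrov (Operator); then Lund and Mendoza (Probationary).
Nakamura and Petrov are each shift-lead qualified, so the next rule applies.
Among Nakamura and Petrov, by employee number (lower first): Nakamura (1611) before Petrov (1616).
Lund and Mendoza are each shift-lead qualified, so the next rule applies.
Among Lund and Mendoza, by employee number (lower first): Lund (1486) before Mendoza (2515).
Full order: Leclerc, Nakamura, Petrov, Lund, Mendoza.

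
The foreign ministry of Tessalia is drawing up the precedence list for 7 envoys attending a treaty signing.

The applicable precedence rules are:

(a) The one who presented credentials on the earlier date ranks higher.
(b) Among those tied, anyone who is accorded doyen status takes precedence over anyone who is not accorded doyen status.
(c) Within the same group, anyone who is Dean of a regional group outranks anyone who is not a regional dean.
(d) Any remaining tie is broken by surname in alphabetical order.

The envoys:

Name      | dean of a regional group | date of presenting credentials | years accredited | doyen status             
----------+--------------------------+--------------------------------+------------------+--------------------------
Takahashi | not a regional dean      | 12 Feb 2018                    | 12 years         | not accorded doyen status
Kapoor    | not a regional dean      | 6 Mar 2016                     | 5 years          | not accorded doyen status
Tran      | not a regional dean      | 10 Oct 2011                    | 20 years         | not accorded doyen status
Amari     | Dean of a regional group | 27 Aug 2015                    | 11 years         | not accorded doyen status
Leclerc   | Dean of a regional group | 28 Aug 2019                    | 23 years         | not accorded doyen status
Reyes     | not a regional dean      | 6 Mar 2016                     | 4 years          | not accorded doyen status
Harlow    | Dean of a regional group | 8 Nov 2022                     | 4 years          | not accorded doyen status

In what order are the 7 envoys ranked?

By date of presenting credentials (earlier first): Tran (10 Oct 2011); then Amari (27 Aug 2015); then Kapoor and Reyes (both 6 Mar 2016); then Takahashi (12 Feb 2018); then Leclerc (28 Aug 2019); then Harlow (8 Nov 2022).
Kapoor and Reyes are each not accorded doyen status, so the next rule applies.
Kapoor and Reyes are each not a regional dean, so the next rule applies.
Among Kapoor and Reyes, alphabetically by surname: Kapoor before Reyes.
Full order: Tran, Amari, Kapoor, Reyes, Takahashi, Leclerc, Harlow.

Tran, Amari, Kapoor, Reyes, Takahashi, Leclerc, Harlow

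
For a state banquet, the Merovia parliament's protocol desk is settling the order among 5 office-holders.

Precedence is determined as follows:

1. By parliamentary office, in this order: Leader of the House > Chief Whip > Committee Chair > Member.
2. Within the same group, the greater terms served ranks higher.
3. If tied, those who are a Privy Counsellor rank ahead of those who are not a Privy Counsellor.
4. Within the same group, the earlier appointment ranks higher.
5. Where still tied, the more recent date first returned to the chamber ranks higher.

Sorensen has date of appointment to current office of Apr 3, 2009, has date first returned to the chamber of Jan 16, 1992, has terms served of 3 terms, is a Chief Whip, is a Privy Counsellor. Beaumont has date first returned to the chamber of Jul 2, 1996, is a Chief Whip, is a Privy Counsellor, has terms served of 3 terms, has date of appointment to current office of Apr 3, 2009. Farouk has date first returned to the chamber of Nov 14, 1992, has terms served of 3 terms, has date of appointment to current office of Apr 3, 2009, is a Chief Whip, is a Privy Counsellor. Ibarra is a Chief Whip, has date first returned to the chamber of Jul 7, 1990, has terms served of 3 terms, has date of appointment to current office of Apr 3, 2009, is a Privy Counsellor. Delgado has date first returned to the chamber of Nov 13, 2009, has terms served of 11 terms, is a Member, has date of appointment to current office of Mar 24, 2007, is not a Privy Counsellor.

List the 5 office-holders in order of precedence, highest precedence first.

Beaumont, Farouk, Sorensen, Ibarra, Delgado

By parliamentary office: Beaumont, Farouk, Sorensen and Ibarra (Chief Whip); then Delgado (Member).
Beaumont, Farouk, Sorensen and Ibarra all have terms served 3 terms, so the next rule applies.
Beaumont, Farouk, Sorensen and Ibarra are each a Privy Counsellor, so the next rule applies.
Beaumont, Farouk, Sorensen and Ibarra all have date of appointment to current office Apr 3, 2009, so the next rule applies.
Among Beaumont, Farouk, Sorensen and Ibarra, by date first returned to the chamber (later first): Beaumont (Jul 2, 1996) before Farouk (Nov 14, 1992) before Sorensen (Jan 16, 1992) before Ibarra (Jul 7, 1990).
Full order: Beaumont, Farouk, Sorensen, Ibarra, Delgado.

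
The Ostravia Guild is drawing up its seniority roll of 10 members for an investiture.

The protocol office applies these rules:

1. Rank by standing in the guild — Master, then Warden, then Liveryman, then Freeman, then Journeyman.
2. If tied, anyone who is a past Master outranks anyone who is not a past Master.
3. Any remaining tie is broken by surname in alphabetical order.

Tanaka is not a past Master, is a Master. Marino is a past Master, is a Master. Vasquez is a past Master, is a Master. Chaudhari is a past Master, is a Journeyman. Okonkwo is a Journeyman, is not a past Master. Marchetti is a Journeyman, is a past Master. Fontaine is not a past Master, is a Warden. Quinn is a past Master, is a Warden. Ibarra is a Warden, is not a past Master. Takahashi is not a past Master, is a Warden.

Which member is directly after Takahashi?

Chaudhari

By standing in the guild: Marino, Vasquez and Tanaka (Master); then Quinn, Fontaine, Ibarra and Takahashi (Warden); then Chaudhari, Marchetti and Okonkwo (Journeyman).
Among Marino, Vasquez and Tanaka, a past Master before not a past Master: Marino and Vasquez (a past Master) before Tanaka (not a past Master).
Among Marino and Vasquez, alphabetically by surname: Marino before Vasquez.
Among Quinn, Fontaine, Ibarra and Takahashi, a past Master before not a past Master: Quinn (a past Master) before Fontaine, Ibarra and Takahashi (not a past Master).
Among Fontaine, Ibarra and Takahashi, alphabetically by surname: Fontaine before Ibarra before Takahashi.
Among Chaudhari, Marchetti and Okonkwo, a past Master before not a past Master: Chaudhari and Marchetti (a past Master) before Okonkwo (not a past Master).
Among Chaudhari and Marchetti, alphabetically by surname: Chaudhari before Marchetti.
Order: Marino, Vasquez, Tanaka, Quinn, Fontaine, Ibarra, Takahashi, Chaudhari, Marchetti, Okonkwo.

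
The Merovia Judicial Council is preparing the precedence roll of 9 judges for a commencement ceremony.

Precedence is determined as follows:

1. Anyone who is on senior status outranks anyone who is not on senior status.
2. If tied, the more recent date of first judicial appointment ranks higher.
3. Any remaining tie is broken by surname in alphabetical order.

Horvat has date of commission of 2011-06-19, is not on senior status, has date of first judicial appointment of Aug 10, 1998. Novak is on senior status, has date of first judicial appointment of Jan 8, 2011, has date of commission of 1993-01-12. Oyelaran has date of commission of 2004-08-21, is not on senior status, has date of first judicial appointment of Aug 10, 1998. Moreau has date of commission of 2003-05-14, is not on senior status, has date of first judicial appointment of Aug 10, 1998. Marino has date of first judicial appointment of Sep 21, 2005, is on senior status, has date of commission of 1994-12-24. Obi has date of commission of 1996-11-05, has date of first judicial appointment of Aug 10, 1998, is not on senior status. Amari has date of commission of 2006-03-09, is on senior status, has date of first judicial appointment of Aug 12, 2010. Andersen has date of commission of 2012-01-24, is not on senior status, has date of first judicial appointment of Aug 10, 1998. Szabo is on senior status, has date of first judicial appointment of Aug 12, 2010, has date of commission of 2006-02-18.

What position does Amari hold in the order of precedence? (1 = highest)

2

By the first rule: Novak, Amari, Szabo and Marino (each on senior status); then Andersen, Horvat, Moreau, Obi and Oyelaran (each not on senior status).
Among Novak, Amari, Szabo and Marino, by date of first judicial appointment (later first): Novak (Jan 8, 2011) before Amari and Szabo (Aug 12, 2010) before Marino (Sep 21, 2005).
Among Amari and Szabo, alphabetically by surname: Amari before Szabo.
Andersen, Horvat, Moreau, Obi and Oyelaran all have date of first judicial appointment Aug 10, 1998, so the next rule applies.
Among Andersen, Horvat, Moreau, Obi and Oyelaran, alphabetically by surname: Andersen before Horvat before Moreau before Obi before Oyelaran.
Order: Novak, Amari, Szabo, Marino, Andersen, Horvat, Moreau, Obi, Oyelaran. So position 2.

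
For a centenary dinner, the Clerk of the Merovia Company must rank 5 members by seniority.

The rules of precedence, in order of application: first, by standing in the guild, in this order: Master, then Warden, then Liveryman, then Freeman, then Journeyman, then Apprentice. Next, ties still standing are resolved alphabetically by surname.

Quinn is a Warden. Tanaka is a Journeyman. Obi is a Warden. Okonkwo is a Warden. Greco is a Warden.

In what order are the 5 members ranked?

Greco, Obi, Okonkwo, Quinn, Tanaka

By standing in the guild: Greco, Obi, Okonkwo and Quinn (Warden); then Tanaka (Journeyman).
Among Greco, Obi, Okonkwo and Quinn, alphabetically by surname: Greco before Obi before Okonkwo before Quinn.
Full order: Greco, Obi, Okonkwo, Quinn, Tanaka.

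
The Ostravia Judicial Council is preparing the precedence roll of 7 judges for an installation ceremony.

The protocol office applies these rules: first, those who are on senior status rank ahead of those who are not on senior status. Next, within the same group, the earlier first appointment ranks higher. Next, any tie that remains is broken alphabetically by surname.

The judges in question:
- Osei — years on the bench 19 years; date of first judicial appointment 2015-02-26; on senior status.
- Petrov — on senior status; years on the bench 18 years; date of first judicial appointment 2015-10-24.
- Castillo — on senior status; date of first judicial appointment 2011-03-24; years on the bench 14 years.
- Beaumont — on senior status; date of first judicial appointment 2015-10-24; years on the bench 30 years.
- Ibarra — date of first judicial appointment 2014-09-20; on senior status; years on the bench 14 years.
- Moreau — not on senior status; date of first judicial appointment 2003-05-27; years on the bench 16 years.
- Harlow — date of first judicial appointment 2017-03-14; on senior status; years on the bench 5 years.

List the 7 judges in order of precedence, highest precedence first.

By the first rule: Castillo, Ibarra, Osei, Beaumont, Petrov and Harlow (each on senior status); then Moreau (not on senior status).
Among Castillo, Ibarra, Osei, Beaumont, Petrov and Harlow, by date of first judicial appointment (earlier first): Castillo (2011-03-24) before Ibarra (2014-09-20) before Osei (2015-02-26) before Beaumont and Petrov (2015-10-24) before Harlow (2017-03-14).
Among Beaumont and Petrov, alphabetically by surname: Beaumont before Petrov.
Full order: Castillo, Ibarra, Osei, Beaumont, Petrov, Harlow, Moreau.

Castillo, Ibarra, Osei, Beaumont, Petrov, Harlow, Moreau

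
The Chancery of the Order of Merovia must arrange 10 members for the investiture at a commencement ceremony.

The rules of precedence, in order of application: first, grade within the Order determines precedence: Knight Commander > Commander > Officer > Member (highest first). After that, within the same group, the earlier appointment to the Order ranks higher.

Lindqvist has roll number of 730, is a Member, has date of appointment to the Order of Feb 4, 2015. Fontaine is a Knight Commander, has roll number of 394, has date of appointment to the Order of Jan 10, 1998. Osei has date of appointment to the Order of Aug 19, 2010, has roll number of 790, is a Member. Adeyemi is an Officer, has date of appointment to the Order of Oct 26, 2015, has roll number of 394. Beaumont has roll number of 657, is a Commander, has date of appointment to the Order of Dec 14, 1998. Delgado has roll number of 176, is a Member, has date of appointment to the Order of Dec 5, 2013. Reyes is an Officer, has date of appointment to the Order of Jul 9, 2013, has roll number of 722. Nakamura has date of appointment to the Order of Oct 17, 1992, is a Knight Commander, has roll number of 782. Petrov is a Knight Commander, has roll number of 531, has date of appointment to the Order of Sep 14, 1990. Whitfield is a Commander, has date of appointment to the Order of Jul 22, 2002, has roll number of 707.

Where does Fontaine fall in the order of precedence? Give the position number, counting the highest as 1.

3

By grade within the Order: Petrov, Nakamura and Fontaine (Knight Commander); then Beaumont and Whitfield (Commander); then Reyes and Adeyemi (Officer); then Osei, Delgado and Lindqvist (Member).
Among Petrov, Nakamura and Fontaine, by date of appointment to the Order (earlier first): Petrov (Sep 14, 1990) before Nakamura (Oct 17, 1992) before Fontaine (Jan 10, 1998).
Among Beaumont and Whitfield, by date of appointment to the Order (earlier first): Beaumont (Dec 14, 1998) before Whitfield (Jul 22, 2002).
Among Reyes and Adeyemi, by date of appointment to the Order (earlier first): Reyes (Jul 9, 2013) before Adeyemi (Oct 26, 2015).
Among Osei, Delgado and Lindqvist, by date of appointment to the Order (earlier first): Osei (Aug 19, 2010) before Delgado (Dec 5, 2013) before Lindqvist (Feb 4, 2015).
Order: Petrov, Nakamura, Fontaine, Beaumont, Whitfield, Reyes, Adeyemi, Osei, Delgado, Lindqvist. So position 3.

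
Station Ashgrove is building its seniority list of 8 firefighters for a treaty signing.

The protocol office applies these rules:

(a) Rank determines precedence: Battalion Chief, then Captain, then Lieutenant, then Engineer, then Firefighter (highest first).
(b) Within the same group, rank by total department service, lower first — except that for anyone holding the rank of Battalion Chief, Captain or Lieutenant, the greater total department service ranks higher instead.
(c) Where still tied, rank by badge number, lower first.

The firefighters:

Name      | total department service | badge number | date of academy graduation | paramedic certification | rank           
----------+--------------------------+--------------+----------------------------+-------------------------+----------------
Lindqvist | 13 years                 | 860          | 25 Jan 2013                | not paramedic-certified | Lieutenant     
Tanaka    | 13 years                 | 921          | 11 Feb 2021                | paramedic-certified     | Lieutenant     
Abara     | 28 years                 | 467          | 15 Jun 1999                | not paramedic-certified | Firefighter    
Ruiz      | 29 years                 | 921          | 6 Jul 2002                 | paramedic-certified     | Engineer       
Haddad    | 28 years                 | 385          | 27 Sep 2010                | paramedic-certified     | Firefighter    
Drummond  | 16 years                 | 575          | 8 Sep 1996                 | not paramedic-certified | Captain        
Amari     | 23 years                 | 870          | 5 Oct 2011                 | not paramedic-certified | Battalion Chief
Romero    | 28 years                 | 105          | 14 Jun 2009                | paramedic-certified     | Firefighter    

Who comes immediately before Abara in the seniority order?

Haddad

By rank: Amari (Battalion Chief); then Drummond (Captain); then Lindqvist and Tanaka (Lieutenant); then Ruiz (Engineer); then Romero, Haddad and Abara (Firefighter).
Lindqvist and Tanaka both have total department service 13 years, so the next rule applies.
Among Lindqvist and Tanaka, by badge number (lower first): Lindqvist (860) before Tanaka (921).
Romero, Haddad and Abara all have total department service 28 years, so the next rule applies.
Among Romero, Haddad and Abara, by badge number (lower first): Romero (105) before Haddad (385) before Abara (467).
Order: Amari, Drummond, Lindqvist, Tanaka, Ruiz, Romero, Haddad, Abara.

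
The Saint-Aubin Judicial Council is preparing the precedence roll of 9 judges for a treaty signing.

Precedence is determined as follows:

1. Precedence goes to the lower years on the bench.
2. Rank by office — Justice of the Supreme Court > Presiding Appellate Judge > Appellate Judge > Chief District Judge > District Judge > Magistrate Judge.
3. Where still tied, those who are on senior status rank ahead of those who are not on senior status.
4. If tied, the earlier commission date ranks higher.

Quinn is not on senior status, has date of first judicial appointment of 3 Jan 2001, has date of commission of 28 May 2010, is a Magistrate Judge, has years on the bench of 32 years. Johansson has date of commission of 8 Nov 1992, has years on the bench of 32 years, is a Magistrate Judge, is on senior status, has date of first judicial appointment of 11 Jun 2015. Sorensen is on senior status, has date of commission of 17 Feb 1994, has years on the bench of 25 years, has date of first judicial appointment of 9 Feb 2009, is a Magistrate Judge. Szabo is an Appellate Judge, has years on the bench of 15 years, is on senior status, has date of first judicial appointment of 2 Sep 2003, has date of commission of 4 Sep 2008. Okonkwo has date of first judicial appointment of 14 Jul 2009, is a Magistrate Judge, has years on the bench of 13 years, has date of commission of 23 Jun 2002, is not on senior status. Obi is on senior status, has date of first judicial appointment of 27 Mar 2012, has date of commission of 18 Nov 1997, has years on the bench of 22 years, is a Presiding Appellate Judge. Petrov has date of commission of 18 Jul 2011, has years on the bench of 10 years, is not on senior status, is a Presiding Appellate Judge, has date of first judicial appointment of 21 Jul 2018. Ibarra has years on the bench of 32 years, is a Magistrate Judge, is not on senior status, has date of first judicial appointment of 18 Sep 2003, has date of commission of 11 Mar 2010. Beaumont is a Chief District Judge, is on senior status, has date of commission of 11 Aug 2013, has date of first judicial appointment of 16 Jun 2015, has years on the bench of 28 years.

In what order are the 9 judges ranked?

Petrov, Okonkwo, Szabo, Obi, Sorensen, Beaumont, Johansson, Ibarra, Quinn

By years on the bench (lower first): Petrov (10 years); then Okonkwo (13 years); then Szabo (15 years); then Obi (22 years); then Sorensen (25 years); then Beaumont (28 years); then Johansson, Ibarra and Quinn (each 32 years).
Johansson, Ibarra and Quinn are each Magistrate Judge, so the next rule applies.
Among Johansson, Ibarra and Quinn, on senior status before not on senior status: Johansson (on senior status) before Ibarra and Quinn (not on senior status).
Among Ibarra and Quinn, by date of commission (earlier first): Ibarra (11 Mar 2010) before Quinn (28 May 2010).
Full order: Petrov, Okonkwo, Szabo, Obi, Sorensen, Beaumont, Johansson, Ibarra, Quinn.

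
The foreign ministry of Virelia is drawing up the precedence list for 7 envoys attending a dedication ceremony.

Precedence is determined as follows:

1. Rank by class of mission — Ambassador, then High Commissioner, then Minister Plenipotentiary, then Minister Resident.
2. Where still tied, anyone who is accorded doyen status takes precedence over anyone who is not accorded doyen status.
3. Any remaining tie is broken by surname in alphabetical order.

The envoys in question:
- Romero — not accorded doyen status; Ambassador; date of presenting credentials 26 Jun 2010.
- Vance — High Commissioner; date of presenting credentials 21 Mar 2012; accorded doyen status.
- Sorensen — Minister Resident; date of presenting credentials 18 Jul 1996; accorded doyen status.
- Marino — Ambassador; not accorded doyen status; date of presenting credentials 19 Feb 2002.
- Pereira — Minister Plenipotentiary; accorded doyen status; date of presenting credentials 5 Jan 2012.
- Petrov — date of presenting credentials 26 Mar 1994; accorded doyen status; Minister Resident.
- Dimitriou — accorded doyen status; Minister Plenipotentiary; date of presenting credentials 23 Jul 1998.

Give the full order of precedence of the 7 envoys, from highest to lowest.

Marino, Romero, Vance, Dimitriou, Pereira, Petrov, Sorensen

By class of mission: Marino and Romero (Ambassador); then Vance (High Commissioner); then Dimitriou and Pereira (Minister Plenipotentiary); then Petrov and Sorensen (Minister Resident).
Marino and Romero are each not accorded doyen status, so the next rule applies.
Among Marino and Romero, alphabetically by surname: Marino before Romero.
Dimitriou and Pereira are each accorded doyen status, so the next rule applies.
Among Dimitriou and Pereira, alphabetically by surname: Dimitriou before Pereira.
Petrov and Sorensen are each accorded doyen status, so the next rule applies.
Among Petrov and Sorensen, alphabetically by surname: Petrov before Sorensen.
Full order: Marino, Romero, Vance, Dimitriou, Pereira, Petrov, Sorensen.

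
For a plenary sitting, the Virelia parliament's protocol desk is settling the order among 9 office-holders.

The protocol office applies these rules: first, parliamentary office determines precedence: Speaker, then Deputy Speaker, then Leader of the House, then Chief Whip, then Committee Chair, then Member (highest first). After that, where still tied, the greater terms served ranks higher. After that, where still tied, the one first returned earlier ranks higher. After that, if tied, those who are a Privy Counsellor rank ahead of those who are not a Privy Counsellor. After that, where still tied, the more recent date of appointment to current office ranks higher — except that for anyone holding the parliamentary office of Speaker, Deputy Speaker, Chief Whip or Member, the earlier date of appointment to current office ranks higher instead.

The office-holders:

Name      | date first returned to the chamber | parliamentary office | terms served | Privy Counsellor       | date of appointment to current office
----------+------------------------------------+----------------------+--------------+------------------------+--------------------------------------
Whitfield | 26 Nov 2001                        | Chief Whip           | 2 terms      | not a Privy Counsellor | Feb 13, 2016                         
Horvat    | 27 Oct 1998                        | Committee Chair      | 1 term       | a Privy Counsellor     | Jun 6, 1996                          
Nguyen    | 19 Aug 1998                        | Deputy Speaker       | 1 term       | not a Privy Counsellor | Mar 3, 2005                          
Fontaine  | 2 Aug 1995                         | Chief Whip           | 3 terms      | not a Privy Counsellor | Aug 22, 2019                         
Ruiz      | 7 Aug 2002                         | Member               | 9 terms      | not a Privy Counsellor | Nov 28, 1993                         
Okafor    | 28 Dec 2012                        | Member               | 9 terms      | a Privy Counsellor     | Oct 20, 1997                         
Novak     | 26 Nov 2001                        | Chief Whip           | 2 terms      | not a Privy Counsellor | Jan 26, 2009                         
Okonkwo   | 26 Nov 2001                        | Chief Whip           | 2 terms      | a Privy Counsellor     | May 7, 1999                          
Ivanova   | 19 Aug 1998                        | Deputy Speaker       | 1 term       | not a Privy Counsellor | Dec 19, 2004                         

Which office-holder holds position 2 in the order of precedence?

By parliamentary office: Ivanova and Nguyen (Deputy Speaker); then Fontaine, Okonkwo, Novak and Whitfield (Chief Whip); then Horvat (Committee Chair); then Ruiz and Okafor (Member).
Ivanova and Nguyen both have terms served 1 term, so the next rule applies.
Ivanova and Nguyen both have date first returned to the chamber 19 Aug 1998, so the next rule applies.
Ivanova and Nguyen are each not a Privy Counsellor, so the next rule applies.
Among Ivanova and Nguyen, by date of appointment to current office (earlier first) (reversed rule for this group): Ivanova (Dec 19, 2004) before Nguyen (Mar 3, 2005).
Among Fontaine, Okonkwo, Novak and Whitfield, by terms served (higher first): Fontaine (3 terms) before Okonkwo, Novak and Whitfield (2 terms).
Okonkwo, Novak and Whitfield all have date first returned to the chamber 26 Nov 2001, so the next rule applies.
Among Okonkwo, Novak and Whitfield, a Privy Counsellor before not a Privy Counsellor: Okonkwo (a Privy Counsellor) before Novak and Whitfield (not a Privy Counsellor).
Among Novak and Whitfield, by date of appointment to current office (earlier first) (reversed rule for this group): Novak (Jan 26, 2009) before Whitfield (Feb 13, 2016).
Ruiz and Okafor both have terms served 9 terms, so the next rule applies.
Among Ruiz and Okafor, by date first returned to the chamber (earlier first): Ruiz (7 Aug 2002) before Okafor (28 Dec 2012).
Order: Ivanova, Nguyen, Fontaine, Okonkwo, Novak, Whitfield, Horvat, Ruiz, Okafor.

Nguyen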